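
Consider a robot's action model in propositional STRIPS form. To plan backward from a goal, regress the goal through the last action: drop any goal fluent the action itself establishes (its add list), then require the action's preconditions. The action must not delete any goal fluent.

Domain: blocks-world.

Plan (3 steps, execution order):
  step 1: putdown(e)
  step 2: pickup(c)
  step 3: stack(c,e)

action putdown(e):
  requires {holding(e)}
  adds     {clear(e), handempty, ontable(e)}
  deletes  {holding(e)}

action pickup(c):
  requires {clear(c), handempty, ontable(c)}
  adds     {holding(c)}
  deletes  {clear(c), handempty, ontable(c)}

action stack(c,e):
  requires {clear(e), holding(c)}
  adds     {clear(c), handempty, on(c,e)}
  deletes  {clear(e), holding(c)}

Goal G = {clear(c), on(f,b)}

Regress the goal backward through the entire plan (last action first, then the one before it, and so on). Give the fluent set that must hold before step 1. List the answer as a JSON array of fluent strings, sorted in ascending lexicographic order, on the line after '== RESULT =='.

Regress step by step:
  through step 3 (stack(c,e)): drop {clear(c)}, keep {on(f,b)}, require {clear(e), holding(c)}
    → {clear(e), holding(c), on(f,b)}
  through step 2 (pickup(c)): drop {holding(c)}, keep {clear(e), on(f,b)}, require {clear(c), handempty, ontable(c)}
    → {clear(c), clear(e), handempty, on(f,b), ontable(c)}
  through step 1 (putdown(e)): drop {clear(e), handempty}, keep {clear(c), on(f,b), ontable(c)}, require {holding(e)}
    → {clear(c), holding(e), on(f,b), ontable(c)}

== RESULT ==
["clear(c)", "holding(e)", "on(f,b)", "ontable(c)"]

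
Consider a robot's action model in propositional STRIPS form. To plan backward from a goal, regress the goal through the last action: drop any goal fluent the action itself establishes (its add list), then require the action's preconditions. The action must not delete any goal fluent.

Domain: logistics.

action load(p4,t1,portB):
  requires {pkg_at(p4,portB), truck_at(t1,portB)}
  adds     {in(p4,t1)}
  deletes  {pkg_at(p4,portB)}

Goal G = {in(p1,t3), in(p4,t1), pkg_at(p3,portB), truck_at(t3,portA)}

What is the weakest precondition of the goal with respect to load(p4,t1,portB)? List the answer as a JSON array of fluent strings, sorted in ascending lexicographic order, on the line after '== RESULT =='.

Regress:
  G ∩ del = {}  (empty — regression defined)
  G \ add = {in(p1,t3), in(p4,t1), pkg_at(p3,portB), truck_at(t3,portA)} \ {in(p4,t1)} = {in(p1,t3), pkg_at(p3,portB), truck_at(t3,portA)}
  ∪ pre   = {in(p1,t3), pkg_at(p3,portB), truck_at(t3,portA)} ∪ {pkg_at(p4,portB), truck_at(t1,portB)}
          = {in(p1,t3), pkg_at(p3,portB), pkg_at(p4,portB), truck_at(t1,portB), truck_at(t3,portA)}

== RESULT ==
["in(p1,t3)", "pkg_at(p3,portB)", "pkg_at(p4,portB)", "truck_at(t1,portB)", "truck_at(t3,portA)"]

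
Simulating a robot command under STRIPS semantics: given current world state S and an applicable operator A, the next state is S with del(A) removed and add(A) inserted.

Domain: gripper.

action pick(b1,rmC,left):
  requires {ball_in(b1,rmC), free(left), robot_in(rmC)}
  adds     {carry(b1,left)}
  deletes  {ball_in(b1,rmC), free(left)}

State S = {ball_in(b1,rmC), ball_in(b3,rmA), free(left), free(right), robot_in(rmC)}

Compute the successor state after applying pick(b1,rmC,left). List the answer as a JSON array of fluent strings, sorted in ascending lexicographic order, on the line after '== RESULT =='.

Compute (S \ del) ∪ add:
  pre ⊆ S: {ball_in(b1,rmC), free(left), robot_in(rmC)} ⊆ S  — applicable
  S \ del = {ball_in(b3,rmA), free(right), robot_in(rmC)}
  ∪ add   = {ball_in(b3,rmA), carry(b1,left), free(right), robot_in(rmC)}

== RESULT ==
["ball_in(b3,rmA)", "carry(b1,left)", "free(right)", "robot_in(rmC)"]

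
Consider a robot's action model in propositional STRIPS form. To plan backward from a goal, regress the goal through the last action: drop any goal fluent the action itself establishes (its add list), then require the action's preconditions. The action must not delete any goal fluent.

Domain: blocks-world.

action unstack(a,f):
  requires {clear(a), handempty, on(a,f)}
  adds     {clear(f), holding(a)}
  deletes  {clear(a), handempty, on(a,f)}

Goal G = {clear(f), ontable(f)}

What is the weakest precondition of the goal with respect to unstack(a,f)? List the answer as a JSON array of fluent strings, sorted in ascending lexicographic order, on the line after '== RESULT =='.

Regress:
  G ∩ del = {}  (empty — regression defined)
  G \ add = {clear(f), ontable(f)} \ {clear(f), holding(a)} = {ontable(f)}
  ∪ pre   = {ontable(f)} ∪ {clear(a), handempty, on(a,f)}
          = {clear(a), handempty, on(a,f), ontable(f)}

== RESULT ==
["clear(a)", "handempty", "on(a,f)", "ontable(f)"]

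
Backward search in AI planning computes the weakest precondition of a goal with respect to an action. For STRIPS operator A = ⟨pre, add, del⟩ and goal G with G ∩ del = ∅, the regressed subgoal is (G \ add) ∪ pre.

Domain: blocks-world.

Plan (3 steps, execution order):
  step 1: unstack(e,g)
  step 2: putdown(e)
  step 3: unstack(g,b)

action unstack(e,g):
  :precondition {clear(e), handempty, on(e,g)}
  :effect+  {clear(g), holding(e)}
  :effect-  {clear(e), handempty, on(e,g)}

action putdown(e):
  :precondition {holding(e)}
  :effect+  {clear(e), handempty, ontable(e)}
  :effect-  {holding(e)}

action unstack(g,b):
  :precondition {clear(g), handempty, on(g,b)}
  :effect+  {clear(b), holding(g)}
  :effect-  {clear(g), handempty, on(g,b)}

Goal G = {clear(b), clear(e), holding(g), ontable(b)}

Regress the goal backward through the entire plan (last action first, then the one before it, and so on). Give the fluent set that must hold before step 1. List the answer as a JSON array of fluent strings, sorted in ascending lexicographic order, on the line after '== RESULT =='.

Work backward from the goal:
  through step 3 (unstack(g,b)): drop {clear(b), holding(g)}, keep {clear(e), ontable(b)}, require {clear(g), handempty, on(g,b)}
    → {clear(e), clear(g), handempty, on(g,b), ontable(b)}
  through step 2 (putdown(e)): drop {clear(e), handempty}, keep {clear(g), on(g,b), ontable(b)}, require {holding(e)}
    → {clear(g), holding(e), on(g,b), ontable(b)}
  through step 1 (unstack(e,g)): drop {clear(g), holding(e)}, keep {on(g,b), ontable(b)}, require {clear(e), handempty, on(e,g)}
    → {clear(e), handempty, on(e,g), on(g,b), ontable(b)}

== RESULT ==
["clear(e)", "handempty", "on(e,g)", "on(g,b)", "ontable(b)"]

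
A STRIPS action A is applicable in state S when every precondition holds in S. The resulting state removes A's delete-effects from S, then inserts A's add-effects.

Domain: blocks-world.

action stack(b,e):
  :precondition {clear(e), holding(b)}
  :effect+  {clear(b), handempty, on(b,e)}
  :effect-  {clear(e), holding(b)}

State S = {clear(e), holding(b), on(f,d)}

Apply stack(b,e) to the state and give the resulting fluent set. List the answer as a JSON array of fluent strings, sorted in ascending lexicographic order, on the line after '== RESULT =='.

Progress:
  pre ⊆ S: {clear(e), holding(b)} ⊆ S  — applicable
  S \ del = {on(f,d)}
  ∪ add   = {clear(b), handempty, on(b,e), on(f,d)}

== RESULT ==
["clear(b)", "handempty", "on(b,e)", "on(f,d)"]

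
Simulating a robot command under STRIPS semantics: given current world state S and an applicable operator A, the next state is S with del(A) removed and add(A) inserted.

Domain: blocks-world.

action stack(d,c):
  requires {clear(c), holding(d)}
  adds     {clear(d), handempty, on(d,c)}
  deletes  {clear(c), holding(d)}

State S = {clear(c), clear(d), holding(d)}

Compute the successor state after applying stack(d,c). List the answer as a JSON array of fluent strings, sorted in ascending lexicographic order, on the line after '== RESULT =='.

Progress:
  pre ⊆ S: {clear(c), holding(d)} ⊆ S  — applicable
  S \ del = {clear(d)}
  ∪ add   = {clear(d), handempty, on(d,c)}

== RESULT ==
["clear(d)", "handempty", "on(d,c)"]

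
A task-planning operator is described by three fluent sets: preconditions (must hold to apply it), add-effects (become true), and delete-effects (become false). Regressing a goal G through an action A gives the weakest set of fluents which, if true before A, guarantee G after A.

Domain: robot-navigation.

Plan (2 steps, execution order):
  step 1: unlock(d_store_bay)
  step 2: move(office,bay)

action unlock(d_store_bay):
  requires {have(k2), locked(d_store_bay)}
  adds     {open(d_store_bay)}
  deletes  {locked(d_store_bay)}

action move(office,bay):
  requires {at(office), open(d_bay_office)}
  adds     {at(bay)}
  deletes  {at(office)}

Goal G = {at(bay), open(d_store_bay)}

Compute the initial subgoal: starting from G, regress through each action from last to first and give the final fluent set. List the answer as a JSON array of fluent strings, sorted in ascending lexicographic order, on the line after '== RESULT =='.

Regress step by step:
  through step 2 (move(office,bay)): drop {at(bay)}, keep {open(d_store_bay)}, require {at(office), open(d_bay_office)}
    → {at(office), open(d_bay_office), open(d_store_bay)}
  through step 1 (unlock(d_store_bay)): drop {open(d_store_bay)}, keep {at(office), open(d_bay_office)}, require {have(k2), locked(d_store_bay)}
    → {at(office), have(k2), locked(d_store_bay), open(d_bay_office)}

== RESULT ==
["at(office)", "have(k2)", "locked(d_store_bay)", "open(d_bay_office)"]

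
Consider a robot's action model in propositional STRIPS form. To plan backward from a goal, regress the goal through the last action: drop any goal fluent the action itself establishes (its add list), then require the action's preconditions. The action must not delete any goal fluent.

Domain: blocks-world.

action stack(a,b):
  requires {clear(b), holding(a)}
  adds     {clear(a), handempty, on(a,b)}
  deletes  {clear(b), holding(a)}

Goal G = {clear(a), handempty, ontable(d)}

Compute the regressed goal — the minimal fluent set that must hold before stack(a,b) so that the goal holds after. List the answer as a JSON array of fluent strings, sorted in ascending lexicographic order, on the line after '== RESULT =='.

Regress:
  G ∩ del = {}  (empty — regression defined)
  G \ add = {clear(a), handempty, ontable(d)} \ {clear(a), handempty, on(a,b)} = {ontable(d)}
  ∪ pre   = {ontable(d)} ∪ {clear(b), holding(a)}
          = {clear(b), holding(a), ontable(d)}

== RESULT ==
["clear(b)", "holding(a)", "ontable(d)"]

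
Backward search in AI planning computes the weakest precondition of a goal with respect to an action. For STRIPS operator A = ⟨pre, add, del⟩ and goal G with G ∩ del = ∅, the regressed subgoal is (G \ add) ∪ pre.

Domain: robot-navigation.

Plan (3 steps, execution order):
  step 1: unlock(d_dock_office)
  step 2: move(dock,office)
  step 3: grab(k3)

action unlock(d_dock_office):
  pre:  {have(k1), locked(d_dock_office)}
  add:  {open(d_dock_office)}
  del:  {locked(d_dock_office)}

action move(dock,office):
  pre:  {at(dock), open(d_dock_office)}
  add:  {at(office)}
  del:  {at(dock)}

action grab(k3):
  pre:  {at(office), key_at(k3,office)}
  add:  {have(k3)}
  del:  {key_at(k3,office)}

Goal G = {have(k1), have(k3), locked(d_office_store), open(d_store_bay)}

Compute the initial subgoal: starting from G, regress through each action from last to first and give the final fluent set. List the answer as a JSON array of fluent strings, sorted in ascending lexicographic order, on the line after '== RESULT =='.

Regress step by step:
  through step 3 (grab(k3)): drop {have(k3)}, keep {have(k1), locked(d_office_store), open(d_store_bay)}, require {at(office), key_at(k3,office)}
    → {at(office), have(k1), key_at(k3,office), locked(d_office_store), open(d_store_bay)}
  through step 2 (move(dock,office)): drop {at(office)}, keep {have(k1), key_at(k3,office), locked(d_office_store), open(d_store_bay)}, require {at(dock), open(d_dock_office)}
    → {at(dock), have(k1), key_at(k3,office), locked(d_office_store), open(d_dock_office), open(d_store_bay)}
  through step 1 (unlock(d_dock_office)): drop {open(d_dock_office)}, keep {at(dock), have(k1), key_at(k3,office), locked(d_office_store), open(d_store_bay)}, require {have(k1), locked(d_dock_office)}
    → {at(dock), have(k1), key_at(k3,office), locked(d_dock_office), locked(d_office_store), open(d_store_bay)}

== RESULT ==
["at(dock)", "have(k1)", "key_at(k3,office)", "locked(d_dock_office)", "locked(d_office_store)", "open(d_store_bay)"]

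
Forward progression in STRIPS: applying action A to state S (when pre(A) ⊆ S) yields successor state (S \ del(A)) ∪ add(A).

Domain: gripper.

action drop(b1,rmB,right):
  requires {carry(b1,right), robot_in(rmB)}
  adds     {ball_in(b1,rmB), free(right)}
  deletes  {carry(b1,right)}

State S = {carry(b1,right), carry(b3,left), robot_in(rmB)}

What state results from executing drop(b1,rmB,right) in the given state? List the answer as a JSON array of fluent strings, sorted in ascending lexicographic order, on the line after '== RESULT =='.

Progress:
  pre ⊆ S: {carry(b1,right), robot_in(rmB)} ⊆ S  — applicable
  S \ del = {carry(b3,left), robot_in(rmB)}
  ∪ add   = {ball_in(b1,rmB), carry(b3,left), free(right), robot_in(rmB)}

== RESULT ==
["ball_in(b1,rmB)", "carry(b3,left)", "free(right)", "robot_in(rmB)"]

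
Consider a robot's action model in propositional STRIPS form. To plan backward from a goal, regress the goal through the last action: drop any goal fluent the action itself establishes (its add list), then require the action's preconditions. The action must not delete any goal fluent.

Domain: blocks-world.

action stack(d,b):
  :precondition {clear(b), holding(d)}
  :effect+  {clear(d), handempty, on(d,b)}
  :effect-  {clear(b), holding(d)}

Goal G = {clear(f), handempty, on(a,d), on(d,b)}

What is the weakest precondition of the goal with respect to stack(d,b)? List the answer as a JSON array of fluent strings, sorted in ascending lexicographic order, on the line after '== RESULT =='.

Compute (G \ add) ∪ pre:
  G ∩ del = {}  (empty — regression defined)
  G \ add = {clear(f), handempty, on(a,d), on(d,b)} \ {clear(d), handempty, on(d,b)} = {clear(f), on(a,d)}
  ∪ pre   = {clear(f), on(a,d)} ∪ {clear(b), holding(d)}
          = {clear(b), clear(f), holding(d), on(a,d)}

== RESULT ==
["clear(b)", "clear(f)", "holding(d)", "on(a,d)"]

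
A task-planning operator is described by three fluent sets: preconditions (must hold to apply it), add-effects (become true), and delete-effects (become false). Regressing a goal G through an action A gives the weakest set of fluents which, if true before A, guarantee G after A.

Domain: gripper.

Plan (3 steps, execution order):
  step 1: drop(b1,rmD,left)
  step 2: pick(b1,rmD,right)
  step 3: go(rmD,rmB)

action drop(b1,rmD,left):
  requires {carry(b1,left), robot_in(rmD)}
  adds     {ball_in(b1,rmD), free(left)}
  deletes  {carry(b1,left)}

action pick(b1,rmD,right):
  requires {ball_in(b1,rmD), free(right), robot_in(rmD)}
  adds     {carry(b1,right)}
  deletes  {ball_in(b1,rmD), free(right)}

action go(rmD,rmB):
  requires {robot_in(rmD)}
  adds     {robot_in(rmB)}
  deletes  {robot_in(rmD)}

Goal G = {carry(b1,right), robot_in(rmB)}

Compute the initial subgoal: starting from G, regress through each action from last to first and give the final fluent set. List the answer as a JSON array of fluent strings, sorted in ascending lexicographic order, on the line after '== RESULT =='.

Work backward from the goal:
  through step 3 (go(rmD,rmB)): drop {robot_in(rmB)}, keep {carry(b1,right)}, require {robot_in(rmD)}
    → {carry(b1,right), robot_in(rmD)}
  through step 2 (pick(b1,rmD,right)): drop {carry(b1,right)}, keep {robot_in(rmD)}, require {ball_in(b1,rmD), free(right), robot_in(rmD)}
    → {ball_in(b1,rmD), free(right), robot_in(rmD)}
  through step 1 (drop(b1,rmD,left)): drop {ball_in(b1,rmD)}, keep {free(right), robot_in(rmD)}, require {carry(b1,left), robot_in(rmD)}
    → {carry(b1,left), free(right), robot_in(rmD)}

== RESULT ==
["carry(b1,left)", "free(right)", "robot_in(rmD)"]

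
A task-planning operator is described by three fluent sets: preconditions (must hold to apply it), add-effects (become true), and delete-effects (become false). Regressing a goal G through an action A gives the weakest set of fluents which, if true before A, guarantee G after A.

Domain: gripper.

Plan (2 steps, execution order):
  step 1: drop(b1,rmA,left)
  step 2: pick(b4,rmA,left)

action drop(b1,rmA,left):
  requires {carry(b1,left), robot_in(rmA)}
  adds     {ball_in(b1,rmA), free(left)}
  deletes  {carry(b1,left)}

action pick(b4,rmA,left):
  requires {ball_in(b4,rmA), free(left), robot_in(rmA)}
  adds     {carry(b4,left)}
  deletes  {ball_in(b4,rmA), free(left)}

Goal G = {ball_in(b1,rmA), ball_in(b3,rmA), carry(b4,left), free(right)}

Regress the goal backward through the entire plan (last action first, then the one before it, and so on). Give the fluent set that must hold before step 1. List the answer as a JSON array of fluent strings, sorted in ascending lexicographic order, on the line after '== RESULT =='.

Work backward from the goal:
  through step 2 (pick(b4,rmA,left)): drop {carry(b4,left)}, keep {ball_in(b1,rmA), ball_in(b3,rmA), free(right)}, require {ball_in(b4,rmA), free(left), robot_in(rmA)}
    → {ball_in(b1,rmA), ball_in(b3,rmA), ball_in(b4,rmA), free(left), free(right), robot_in(rmA)}
  through step 1 (drop(b1,rmA,left)): drop {ball_in(b1,rmA), free(left)}, keep {ball_in(b3,rmA), ball_in(b4,rmA), free(right), robot_in(rmA)}, require {carry(b1,left), robot_in(rmA)}
    → {ball_in(b3,rmA), ball_in(b4,rmA), carry(b1,left), free(right), robot_in(rmA)}

== RESULT ==
["ball_in(b3,rmA)", "ball_in(b4,rmA)", "carry(b1,left)", "free(right)", "robot_in(rmA)"]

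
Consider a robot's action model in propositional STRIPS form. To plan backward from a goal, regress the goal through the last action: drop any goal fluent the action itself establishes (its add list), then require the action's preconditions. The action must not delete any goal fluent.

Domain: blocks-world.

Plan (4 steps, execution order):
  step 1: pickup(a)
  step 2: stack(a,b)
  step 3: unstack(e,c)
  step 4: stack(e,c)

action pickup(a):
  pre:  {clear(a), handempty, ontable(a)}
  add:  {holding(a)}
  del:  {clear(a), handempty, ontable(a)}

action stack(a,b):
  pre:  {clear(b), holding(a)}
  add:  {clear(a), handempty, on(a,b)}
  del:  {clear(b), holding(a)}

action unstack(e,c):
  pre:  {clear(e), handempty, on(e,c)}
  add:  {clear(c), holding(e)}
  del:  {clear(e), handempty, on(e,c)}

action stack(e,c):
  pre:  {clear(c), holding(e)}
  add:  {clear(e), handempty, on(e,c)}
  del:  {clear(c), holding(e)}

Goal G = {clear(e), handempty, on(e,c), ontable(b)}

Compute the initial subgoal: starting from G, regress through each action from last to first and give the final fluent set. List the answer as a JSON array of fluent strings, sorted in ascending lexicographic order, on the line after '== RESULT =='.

Regress step by step:
  through step 4 (stack(e,c)): drop {clear(e), handempty, on(e,c)}, keep {ontable(b)}, require {clear(c), holding(e)}
    → {clear(c), holding(e), ontable(b)}
  through step 3 (unstack(e,c)): drop {clear(c), holding(e)}, keep {ontable(b)}, require {clear(e), handempty, on(e,c)}
    → {clear(e), handempty, on(e,c), ontable(b)}
  through step 2 (stack(a,b)): drop {handempty}, keep {clear(e), on(e,c), ontable(b)}, require {clear(b), holding(a)}
    → {clear(b), clear(e), holding(a), on(e,c), ontable(b)}
  through step 1 (pickup(a)): drop {holding(a)}, keep {clear(b), clear(e), on(e,c), ontable(b)}, require {clear(a), handempty, ontable(a)}
    → {clear(a), clear(b), clear(e), handempty, on(e,c), ontable(a), ontable(b)}

== RESULT ==
["clear(a)", "clear(b)", "clear(e)", "handempty", "on(e,c)", "ontable(a)", "ontable(b)"]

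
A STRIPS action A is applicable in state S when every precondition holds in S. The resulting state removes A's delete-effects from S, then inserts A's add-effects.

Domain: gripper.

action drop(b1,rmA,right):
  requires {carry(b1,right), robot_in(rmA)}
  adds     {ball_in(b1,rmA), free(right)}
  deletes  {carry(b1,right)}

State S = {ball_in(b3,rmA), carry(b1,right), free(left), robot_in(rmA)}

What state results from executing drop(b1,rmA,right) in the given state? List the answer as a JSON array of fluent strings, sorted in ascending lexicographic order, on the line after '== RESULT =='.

Compute (S \ del) ∪ add:
  pre ⊆ S: {carry(b1,right), robot_in(rmA)} ⊆ S  — applicable
  S \ del = {ball_in(b3,rmA), free(left), robot_in(rmA)}
  ∪ add   = {ball_in(b1,rmA), ball_in(b3,rmA), free(left), free(right), robot_in(rmA)}

== RESULT ==
["ball_in(b1,rmA)", "ball_in(b3,rmA)", "free(left)", "free(right)", "robot_in(rmA)"]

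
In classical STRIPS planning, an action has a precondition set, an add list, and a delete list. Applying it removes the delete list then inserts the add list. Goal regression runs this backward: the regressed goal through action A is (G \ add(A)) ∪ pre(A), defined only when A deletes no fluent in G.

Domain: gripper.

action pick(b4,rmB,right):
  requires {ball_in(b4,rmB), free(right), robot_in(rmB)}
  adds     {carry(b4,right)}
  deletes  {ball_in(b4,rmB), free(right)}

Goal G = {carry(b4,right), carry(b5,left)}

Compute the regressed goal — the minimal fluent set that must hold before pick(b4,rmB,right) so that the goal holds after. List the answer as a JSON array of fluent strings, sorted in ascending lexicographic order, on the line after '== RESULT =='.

Regress:
  G ∩ del = {}  (empty — regression defined)
  G \ add = {carry(b4,right), carry(b5,left)} \ {carry(b4,right)} = {carry(b5,left)}
  ∪ pre   = {carry(b5,left)} ∪ {ball_in(b4,rmB), free(right), robot_in(rmB)}
          = {ball_in(b4,rmB), carry(b5,left), free(right), robot_in(rmB)}

== RESULT ==
["ball_in(b4,rmB)", "carry(b5,left)", "free(right)", "robot_in(rmB)"]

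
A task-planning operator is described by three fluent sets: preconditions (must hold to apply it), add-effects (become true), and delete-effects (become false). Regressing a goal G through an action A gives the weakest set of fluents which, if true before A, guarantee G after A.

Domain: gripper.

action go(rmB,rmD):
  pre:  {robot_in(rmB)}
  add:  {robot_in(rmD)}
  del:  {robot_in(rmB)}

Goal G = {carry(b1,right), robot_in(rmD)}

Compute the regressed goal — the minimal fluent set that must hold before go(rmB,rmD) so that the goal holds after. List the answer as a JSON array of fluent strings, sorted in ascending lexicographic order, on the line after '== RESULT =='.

Compute (G \ add) ∪ pre:
  G ∩ del = {}  (empty — regression defined)
  G \ add = {carry(b1,right), robot_in(rmD)} \ {robot_in(rmD)} = {carry(b1,right)}
  ∪ pre   = {carry(b1,right)} ∪ {robot_in(rmB)}
          = {carry(b1,right), robot_in(rmB)}

== RESULT ==
["carry(b1,right)", "robot_in(rmB)"]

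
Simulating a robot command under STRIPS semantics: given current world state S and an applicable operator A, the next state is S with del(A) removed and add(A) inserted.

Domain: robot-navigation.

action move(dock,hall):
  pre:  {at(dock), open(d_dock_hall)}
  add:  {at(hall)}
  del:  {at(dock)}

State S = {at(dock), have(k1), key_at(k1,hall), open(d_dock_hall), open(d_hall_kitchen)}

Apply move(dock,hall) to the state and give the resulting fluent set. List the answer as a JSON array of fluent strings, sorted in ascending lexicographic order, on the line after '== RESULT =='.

Progress:
  pre ⊆ S: {at(dock), open(d_dock_hall)} ⊆ S  — applicable
  S \ del = {have(k1), key_at(k1,hall), open(d_dock_hall), open(d_hall_kitchen)}
  ∪ add   = {at(hall), have(k1), key_at(k1,hall), open(d_dock_hall), open(d_hall_kitchen)}

== RESULT ==
["at(hall)", "have(k1)", "key_at(k1,hall)", "open(d_dock_hall)", "open(d_hall_kitchen)"]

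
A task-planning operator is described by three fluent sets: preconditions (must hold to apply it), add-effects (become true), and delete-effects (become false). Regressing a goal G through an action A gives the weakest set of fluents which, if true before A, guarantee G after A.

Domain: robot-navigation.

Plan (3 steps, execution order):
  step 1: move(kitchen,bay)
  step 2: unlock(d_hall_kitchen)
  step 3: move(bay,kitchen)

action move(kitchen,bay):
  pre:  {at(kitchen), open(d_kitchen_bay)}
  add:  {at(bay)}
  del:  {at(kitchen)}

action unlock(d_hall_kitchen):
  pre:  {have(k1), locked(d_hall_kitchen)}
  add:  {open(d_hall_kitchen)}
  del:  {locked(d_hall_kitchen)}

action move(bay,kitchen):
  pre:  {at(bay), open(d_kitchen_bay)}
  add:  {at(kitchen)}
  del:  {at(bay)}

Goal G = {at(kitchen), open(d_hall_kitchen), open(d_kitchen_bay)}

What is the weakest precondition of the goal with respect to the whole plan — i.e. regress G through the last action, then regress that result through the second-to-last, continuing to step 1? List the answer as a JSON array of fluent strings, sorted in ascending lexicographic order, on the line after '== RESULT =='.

Work backward from the goal:
  through step 3 (move(bay,kitchen)): drop {at(kitchen)}, keep {open(d_hall_kitchen), open(d_kitchen_bay)}, require {at(bay), open(d_kitchen_bay)}
    → {at(bay), open(d_hall_kitchen), open(d_kitchen_bay)}
  through step 2 (unlock(d_hall_kitchen)): drop {open(d_hall_kitchen)}, keep {at(bay), open(d_kitchen_bay)}, require {have(k1), locked(d_hall_kitchen)}
    → {at(bay), have(k1), locked(d_hall_kitchen), open(d_kitchen_bay)}
  through step 1 (move(kitchen,bay)): drop {at(bay)}, keep {have(k1), locked(d_hall_kitchen), open(d_kitchen_bay)}, require {at(kitchen), open(d_kitchen_bay)}
    → {at(kitchen), have(k1), locked(d_hall_kitchen), open(d_kitchen_bay)}

== RESULT ==
["at(kitchen)", "have(k1)", "locked(d_hall_kitchen)", "open(d_kitchen_bay)"]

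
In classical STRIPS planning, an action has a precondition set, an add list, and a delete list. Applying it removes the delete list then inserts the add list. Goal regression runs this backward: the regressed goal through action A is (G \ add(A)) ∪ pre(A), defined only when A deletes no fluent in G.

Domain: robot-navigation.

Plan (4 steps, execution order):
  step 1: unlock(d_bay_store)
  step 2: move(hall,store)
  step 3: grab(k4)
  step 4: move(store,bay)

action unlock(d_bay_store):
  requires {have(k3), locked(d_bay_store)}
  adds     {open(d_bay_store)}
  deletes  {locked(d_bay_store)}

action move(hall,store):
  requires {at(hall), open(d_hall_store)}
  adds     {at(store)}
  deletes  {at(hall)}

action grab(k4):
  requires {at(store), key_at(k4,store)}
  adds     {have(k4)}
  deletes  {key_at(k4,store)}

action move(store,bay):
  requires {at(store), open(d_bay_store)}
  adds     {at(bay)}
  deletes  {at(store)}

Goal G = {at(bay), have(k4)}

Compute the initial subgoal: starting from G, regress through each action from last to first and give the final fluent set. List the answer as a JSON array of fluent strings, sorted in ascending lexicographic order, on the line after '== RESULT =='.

Work backward from the goal:
  through step 4 (move(store,bay)): drop {at(bay)}, keep {have(k4)}, require {at(store), open(d_bay_store)}
    → {at(store), have(k4), open(d_bay_store)}
  through step 3 (grab(k4)): drop {have(k4)}, keep {at(store), open(d_bay_store)}, require {at(store), key_at(k4,store)}
    → {at(store), key_at(k4,store), open(d_bay_store)}
  through step 2 (move(hall,store)): drop {at(store)}, keep {key_at(k4,store), open(d_bay_store)}, require {at(hall), open(d_hall_store)}
    → {at(hall), key_at(k4,store), open(d_bay_store), open(d_hall_store)}
  through step 1 (unlock(d_bay_store)): drop {open(d_bay_store)}, keep {at(hall), key_at(k4,store), open(d_hall_store)}, require {have(k3), locked(d_bay_store)}
    → {at(hall), have(k3), key_at(k4,store), locked(d_bay_store), open(d_hall_store)}

== RESULT ==
["at(hall)", "have(k3)", "key_at(k4,store)", "locked(d_bay_store)", "open(d_hall_store)"]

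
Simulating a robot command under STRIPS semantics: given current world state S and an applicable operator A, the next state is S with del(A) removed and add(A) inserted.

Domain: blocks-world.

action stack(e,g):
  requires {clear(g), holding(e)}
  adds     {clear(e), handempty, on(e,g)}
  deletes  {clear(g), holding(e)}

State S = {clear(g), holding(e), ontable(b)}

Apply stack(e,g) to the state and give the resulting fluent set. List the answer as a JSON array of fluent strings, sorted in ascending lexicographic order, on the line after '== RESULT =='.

Progress:
  pre ⊆ S: {clear(g), holding(e)} ⊆ S  — applicable
  S \ del = {ontable(b)}
  ∪ add   = {clear(e), handempty, on(e,g), ontable(b)}

== RESULT ==
["clear(e)", "handempty", "on(e,g)", "ontable(b)"]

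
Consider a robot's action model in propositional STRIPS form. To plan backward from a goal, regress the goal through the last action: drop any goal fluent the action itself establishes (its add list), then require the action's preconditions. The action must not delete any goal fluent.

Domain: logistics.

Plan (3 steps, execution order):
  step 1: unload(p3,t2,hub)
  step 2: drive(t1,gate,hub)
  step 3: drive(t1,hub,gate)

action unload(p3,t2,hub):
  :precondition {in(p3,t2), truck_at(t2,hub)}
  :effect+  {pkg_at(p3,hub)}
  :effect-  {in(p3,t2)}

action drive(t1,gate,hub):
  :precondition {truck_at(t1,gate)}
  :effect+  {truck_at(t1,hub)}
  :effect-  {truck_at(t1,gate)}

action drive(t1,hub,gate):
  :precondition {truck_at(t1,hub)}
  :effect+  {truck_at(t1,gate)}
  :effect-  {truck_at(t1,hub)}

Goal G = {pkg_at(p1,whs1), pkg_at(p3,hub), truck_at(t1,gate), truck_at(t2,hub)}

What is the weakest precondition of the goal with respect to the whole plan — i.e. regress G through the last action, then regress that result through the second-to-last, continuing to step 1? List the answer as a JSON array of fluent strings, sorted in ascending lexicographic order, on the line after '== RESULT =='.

Regress step by step:
  through step 3 (drive(t1,hub,gate)): drop {truck_at(t1,gate)}, keep {pkg_at(p1,whs1), pkg_at(p3,hub), truck_at(t2,hub)}, require {truck_at(t1,hub)}
    → {pkg_at(p1,whs1), pkg_at(p3,hub), truck_at(t1,hub), truck_at(t2,hub)}
  through step 2 (drive(t1,gate,hub)): drop {truck_at(t1,hub)}, keep {pkg_at(p1,whs1), pkg_at(p3,hub), truck_at(t2,hub)}, require {truck_at(t1,gate)}
    → {pkg_at(p1,whs1), pkg_at(p3,hub), truck_at(t1,gate), truck_at(t2,hub)}
  through step 1 (unload(p3,t2,hub)): drop {pkg_at(p3,hub)}, keep {pkg_at(p1,whs1), truck_at(t1,gate), truck_at(t2,hub)}, require {in(p3,t2), truck_at(t2,hub)}
    → {in(p3,t2), pkg_at(p1,whs1), truck_at(t1,gate), truck_at(t2,hub)}

== RESULT ==
["in(p3,t2)", "pkg_at(p1,whs1)", "truck_at(t1,gate)", "truck_at(t2,hub)"]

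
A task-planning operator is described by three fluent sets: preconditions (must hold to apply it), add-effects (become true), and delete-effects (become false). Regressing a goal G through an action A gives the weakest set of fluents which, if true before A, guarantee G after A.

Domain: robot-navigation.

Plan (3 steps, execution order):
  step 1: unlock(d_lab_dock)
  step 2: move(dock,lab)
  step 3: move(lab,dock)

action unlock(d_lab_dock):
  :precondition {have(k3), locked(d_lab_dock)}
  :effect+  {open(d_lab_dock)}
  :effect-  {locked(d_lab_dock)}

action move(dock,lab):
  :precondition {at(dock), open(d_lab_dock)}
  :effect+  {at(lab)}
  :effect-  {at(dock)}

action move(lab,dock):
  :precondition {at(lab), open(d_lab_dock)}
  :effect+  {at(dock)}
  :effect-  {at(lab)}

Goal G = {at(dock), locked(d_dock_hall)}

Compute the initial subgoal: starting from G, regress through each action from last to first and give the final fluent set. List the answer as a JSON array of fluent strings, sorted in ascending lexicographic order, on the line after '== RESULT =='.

Work backward from the goal:
  through step 3 (move(lab,dock)): drop {at(dock)}, keep {locked(d_dock_hall)}, require {at(lab), open(d_lab_dock)}
    → {at(lab), locked(d_dock_hall), open(d_lab_dock)}
  through step 2 (move(dock,lab)): drop {at(lab)}, keep {locked(d_dock_hall), open(d_lab_dock)}, require {at(dock), open(d_lab_dock)}
    → {at(dock), locked(d_dock_hall), open(d_lab_dock)}
  through step 1 (unlock(d_lab_dock)): drop {open(d_lab_dock)}, keep {at(dock), locked(d_dock_hall)}, require {have(k3), locked(d_lab_dock)}
    → {at(dock), have(k3), locked(d_dock_hall), locked(d_lab_dock)}

== RESULT ==
["at(dock)", "have(k3)", "locked(d_dock_hall)", "locked(d_lab_dock)"]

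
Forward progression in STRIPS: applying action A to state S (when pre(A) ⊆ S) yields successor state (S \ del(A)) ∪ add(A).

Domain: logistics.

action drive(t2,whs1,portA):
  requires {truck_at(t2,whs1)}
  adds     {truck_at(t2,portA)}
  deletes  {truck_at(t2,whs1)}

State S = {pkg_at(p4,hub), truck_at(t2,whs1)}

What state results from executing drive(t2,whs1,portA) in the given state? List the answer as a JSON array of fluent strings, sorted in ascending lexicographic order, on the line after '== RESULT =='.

Progress:
  pre ⊆ S: {truck_at(t2,whs1)} ⊆ S  — applicable
  S \ del = {pkg_at(p4,hub)}
  ∪ add   = {pkg_at(p4,hub), truck_at(t2,portA)}

== RESULT ==
["pkg_at(p4,hub)", "truck_at(t2,portA)"]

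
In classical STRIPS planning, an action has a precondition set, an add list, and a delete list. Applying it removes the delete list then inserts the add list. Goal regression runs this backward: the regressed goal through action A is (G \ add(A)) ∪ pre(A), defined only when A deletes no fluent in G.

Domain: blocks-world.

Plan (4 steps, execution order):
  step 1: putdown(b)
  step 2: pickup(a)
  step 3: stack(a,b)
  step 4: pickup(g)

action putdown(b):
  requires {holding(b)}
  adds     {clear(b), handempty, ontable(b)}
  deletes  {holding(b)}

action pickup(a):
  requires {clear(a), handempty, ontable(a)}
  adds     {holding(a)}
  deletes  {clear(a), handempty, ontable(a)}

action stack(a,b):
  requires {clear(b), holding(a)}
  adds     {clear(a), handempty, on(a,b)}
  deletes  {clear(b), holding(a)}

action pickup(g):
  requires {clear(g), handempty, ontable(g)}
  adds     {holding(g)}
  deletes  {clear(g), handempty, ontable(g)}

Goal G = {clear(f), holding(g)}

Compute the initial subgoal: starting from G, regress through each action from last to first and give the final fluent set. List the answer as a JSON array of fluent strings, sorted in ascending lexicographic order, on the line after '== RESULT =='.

Regress step by step:
  through step 4 (pickup(g)): drop {holding(g)}, keep {clear(f)}, require {clear(g), handempty, ontable(g)}
    → {clear(f), clear(g), handempty, ontable(g)}
  through step 3 (stack(a,b)): drop {handempty}, keep {clear(f), clear(g), ontable(g)}, require {clear(b), holding(a)}
    → {clear(b), clear(f), clear(g), holding(a), ontable(g)}
  through step 2 (pickup(a)): drop {holding(a)}, keep {clear(b), clear(f), clear(g), ontable(g)}, require {clear(a), handempty, ontable(a)}
    → {clear(a), clear(b), clear(f), clear(g), handempty, ontable(a), ontable(g)}
  through step 1 (putdown(b)): drop {clear(b), handempty}, keep {clear(a), clear(f), clear(g), ontable(a), ontable(g)}, require {holding(b)}
    → {clear(a), clear(f), clear(g), holding(b), ontable(a), ontable(g)}

== RESULT ==
["clear(a)", "clear(f)", "clear(g)", "holding(b)", "ontable(a)", "ontable(g)"]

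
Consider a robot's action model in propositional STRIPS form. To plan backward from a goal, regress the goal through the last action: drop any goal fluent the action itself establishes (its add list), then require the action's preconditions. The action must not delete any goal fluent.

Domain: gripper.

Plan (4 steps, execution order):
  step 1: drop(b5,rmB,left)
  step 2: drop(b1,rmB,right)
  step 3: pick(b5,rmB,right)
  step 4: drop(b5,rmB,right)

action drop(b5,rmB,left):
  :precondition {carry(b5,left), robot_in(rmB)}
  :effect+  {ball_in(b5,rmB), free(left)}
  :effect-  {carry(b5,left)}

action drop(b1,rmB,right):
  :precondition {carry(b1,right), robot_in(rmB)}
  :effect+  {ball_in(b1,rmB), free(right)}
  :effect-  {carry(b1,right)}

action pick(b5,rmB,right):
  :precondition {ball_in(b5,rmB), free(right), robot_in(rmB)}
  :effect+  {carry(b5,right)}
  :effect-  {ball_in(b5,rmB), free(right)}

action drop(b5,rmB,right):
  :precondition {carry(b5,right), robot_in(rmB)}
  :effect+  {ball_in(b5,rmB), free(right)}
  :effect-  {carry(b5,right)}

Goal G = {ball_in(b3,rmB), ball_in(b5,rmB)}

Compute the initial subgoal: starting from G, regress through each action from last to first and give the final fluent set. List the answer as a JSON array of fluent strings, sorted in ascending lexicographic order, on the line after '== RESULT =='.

Work backward from the goal:
  through step 4 (drop(b5,rmB,right)): drop {ball_in(b5,rmB)}, keep {ball_in(b3,rmB)}, require {carry(b5,right), robot_in(rmB)}
    → {ball_in(b3,rmB), carry(b5,right), robot_in(rmB)}
  through step 3 (pick(b5,rmB,right)): drop {carry(b5,right)}, keep {ball_in(b3,rmB), robot_in(rmB)}, require {ball_in(b5,rmB), free(right), robot_in(rmB)}
    → {ball_in(b3,rmB), ball_in(b5,rmB), free(right), robot_in(rmB)}
  through step 2 (drop(b1,rmB,right)): drop {free(right)}, keep {ball_in(b3,rmB), ball_in(b5,rmB), robot_in(rmB)}, require {carry(b1,right), robot_in(rmB)}
    → {ball_in(b3,rmB), ball_in(b5,rmB), carry(b1,right), robot_in(rmB)}
  through step 1 (drop(b5,rmB,left)): drop {ball_in(b5,rmB)}, keep {ball_in(b3,rmB), carry(b1,right), robot_in(rmB)}, require {carry(b5,left), robot_in(rmB)}
    → {ball_in(b3,rmB), carry(b1,right), carry(b5,left), robot_in(rmB)}

== RESULT ==
["ball_in(b3,rmB)", "carry(b1,right)", "carry(b5,left)", "robot_in(rmB)"]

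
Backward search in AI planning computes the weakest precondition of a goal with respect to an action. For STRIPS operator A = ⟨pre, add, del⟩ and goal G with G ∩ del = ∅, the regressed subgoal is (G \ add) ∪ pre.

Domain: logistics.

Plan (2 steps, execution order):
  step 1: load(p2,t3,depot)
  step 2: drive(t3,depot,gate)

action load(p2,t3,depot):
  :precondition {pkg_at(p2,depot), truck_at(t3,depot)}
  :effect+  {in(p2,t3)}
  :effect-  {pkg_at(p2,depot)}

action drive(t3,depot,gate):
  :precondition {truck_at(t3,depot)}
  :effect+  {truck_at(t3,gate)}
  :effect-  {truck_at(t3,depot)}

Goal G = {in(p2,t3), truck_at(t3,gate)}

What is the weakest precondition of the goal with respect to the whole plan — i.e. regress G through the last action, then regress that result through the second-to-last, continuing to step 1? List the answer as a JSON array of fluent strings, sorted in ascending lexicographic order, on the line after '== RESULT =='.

Regress step by step:
  through step 2 (drive(t3,depot,gate)): drop {truck_at(t3,gate)}, keep {in(p2,t3)}, require {truck_at(t3,depot)}
    → {in(p2,t3), truck_at(t3,depot)}
  through step 1 (load(p2,t3,depot)): drop {in(p2,t3)}, keep {truck_at(t3,depot)}, require {pkg_at(p2,depot), truck_at(t3,depot)}
    → {pkg_at(p2,depot), truck_at(t3,depot)}

== RESULT ==
["pkg_at(p2,depot)", "truck_at(t3,depot)"]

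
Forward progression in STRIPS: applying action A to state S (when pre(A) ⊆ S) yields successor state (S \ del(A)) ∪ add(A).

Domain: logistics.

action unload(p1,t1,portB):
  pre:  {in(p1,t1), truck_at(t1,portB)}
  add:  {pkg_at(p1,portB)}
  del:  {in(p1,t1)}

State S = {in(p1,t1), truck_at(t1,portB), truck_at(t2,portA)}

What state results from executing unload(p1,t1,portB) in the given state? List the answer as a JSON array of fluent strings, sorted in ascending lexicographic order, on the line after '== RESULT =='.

Compute (S \ del) ∪ add:
  pre ⊆ S: {in(p1,t1), truck_at(t1,portB)} ⊆ S  — applicable
  S \ del = {truck_at(t1,portB), truck_at(t2,portA)}
  ∪ add   = {pkg_at(p1,portB), truck_at(t1,portB), truck_at(t2,portA)}

== RESULT ==
["pkg_at(p1,portB)", "truck_at(t1,portB)", "truck_at(t2,portA)"]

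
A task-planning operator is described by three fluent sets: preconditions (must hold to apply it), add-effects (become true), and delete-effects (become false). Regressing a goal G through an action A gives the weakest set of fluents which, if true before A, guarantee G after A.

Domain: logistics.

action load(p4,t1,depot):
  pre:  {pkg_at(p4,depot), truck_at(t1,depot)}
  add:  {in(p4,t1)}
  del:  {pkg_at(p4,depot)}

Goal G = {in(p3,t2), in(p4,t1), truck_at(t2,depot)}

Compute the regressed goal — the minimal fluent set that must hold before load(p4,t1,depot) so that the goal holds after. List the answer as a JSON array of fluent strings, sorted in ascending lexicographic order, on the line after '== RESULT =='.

Regress:
  G ∩ del = {}  (empty — regression defined)
  G \ add = {in(p3,t2), in(p4,t1), truck_at(t2,depot)} \ {in(p4,t1)} = {in(p3,t2), truck_at(t2,depot)}
  ∪ pre   = {in(p3,t2), truck_at(t2,depot)} ∪ {pkg_at(p4,depot), truck_at(t1,depot)}
          = {in(p3,t2), pkg_at(p4,depot), truck_at(t1,depot), truck_at(t2,depot)}

== RESULT ==
["in(p3,t2)", "pkg_at(p4,depot)", "truck_at(t1,depot)", "truck_at(t2,depot)"]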